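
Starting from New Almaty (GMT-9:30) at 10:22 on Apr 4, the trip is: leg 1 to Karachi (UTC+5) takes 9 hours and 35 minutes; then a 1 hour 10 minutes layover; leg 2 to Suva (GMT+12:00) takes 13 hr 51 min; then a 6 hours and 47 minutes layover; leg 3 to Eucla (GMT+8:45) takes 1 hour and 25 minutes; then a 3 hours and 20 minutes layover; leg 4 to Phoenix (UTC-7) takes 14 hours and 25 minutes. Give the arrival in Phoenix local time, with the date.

15:25 on April 6

Convert departure to UTC: 10:22 + 9:30 = 19:52 UTC on Apr 4.
Add 9 hours 35 minutes leg 1 → 05:27 UTC (Apr 5).
Add 1 hour and 10 minutes layover in Karachi → 06:37 UTC.
Add 13 hours and 51 minutes leg 2 → 20:28 UTC.
Add 6 hours 47 minutes layover in Suva → 03:15 UTC (Apr 6).
Add 1 hour and 25 minutes leg 3 → 04:40 UTC.
Add 3 hours 20 minutes layover in Eucla → 08:00 UTC.
Add 14 hours and 25 minutes leg 4 → 22:25 UTC.
Phoenix is UTC−7:00, so local arrival = 22:25 − 7:00 = 15:25 on Apr 6.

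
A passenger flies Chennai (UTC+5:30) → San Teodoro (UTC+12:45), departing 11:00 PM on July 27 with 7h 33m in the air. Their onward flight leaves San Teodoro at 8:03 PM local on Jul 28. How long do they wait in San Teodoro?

6 hours 15 minutes

Convert departure to UTC: 11:00 PM − 5:30 = 5:30 PM UTC on Jul 27.
Add 7 hours 33 minutes flight time → 1:03 AM UTC (Jul 28).
San Teodoro is UTC+12:45, so local arrival = 1:03 AM + 12:45 = 1:48 PM on Jul 28.
Layover = 8:03 PM − 1:48 PM = 6 hours 15 minutes.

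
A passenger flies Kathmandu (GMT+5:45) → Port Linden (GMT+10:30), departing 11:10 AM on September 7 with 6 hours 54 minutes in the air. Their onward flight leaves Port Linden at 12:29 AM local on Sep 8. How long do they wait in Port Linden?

1 hour 40 minutes

Convert departure to UTC: 11:10 AM − 5:45 = 5:25 AM UTC on Sep 7.
Add 6 hours 54 minutes flight time → 12:19 PM UTC.
Port Linden is UTC+10:30, so local arrival = 12:19 PM + 10:30 = 10:49 PM on Sep 7.
Layover = 12:29 AM − 10:49 PM (+1 day) = 1 hour 40 minutes.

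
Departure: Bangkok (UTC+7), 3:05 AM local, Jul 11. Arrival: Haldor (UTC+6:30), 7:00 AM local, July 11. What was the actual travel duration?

Departure in UTC: 3:05 AM − 7:00 = 8:05 PM on Jul 10.
Arrival in UTC: 7:00 AM − 6:30 = 12:30 AM on Jul 11.
Elapsed = 12:30 AM − 8:05 PM (+1 day) = 4 hours 25 minutes.

4 hours 25 minutes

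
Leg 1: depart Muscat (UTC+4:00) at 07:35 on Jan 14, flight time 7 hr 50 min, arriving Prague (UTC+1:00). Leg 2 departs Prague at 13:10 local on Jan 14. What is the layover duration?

45 minutes

Convert departure to UTC: 07:35 − 4:00 = 03:35 UTC on Jan 14.
Add 7 hours and 50 minutes flight time → 11:25 UTC.
Prague is UTC+1:00, so local arrival = 11:25 + 1:00 = 12:25 on Jan 14.
Layover = 13:10 − 12:25 = 45 minutes.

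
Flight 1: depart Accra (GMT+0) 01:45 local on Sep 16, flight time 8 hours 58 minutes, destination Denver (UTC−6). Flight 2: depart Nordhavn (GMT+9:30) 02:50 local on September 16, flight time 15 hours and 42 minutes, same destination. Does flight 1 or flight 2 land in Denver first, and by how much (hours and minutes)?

Flight 1 departs at 01:45 UTC (Sep 16).
+8 hours and 58 minutes → arrive 10:43 UTC on Sep 16.
Flight 2 in UTC: 02:50 − 9:30 = 17:20 on Sep 15.
+15 hours 42 minutes → arrive 09:02 UTC on Sep 16.
Flight 2 lands earlier by 1 hour 41 minutes.

the second, by 1 hour 41 minutes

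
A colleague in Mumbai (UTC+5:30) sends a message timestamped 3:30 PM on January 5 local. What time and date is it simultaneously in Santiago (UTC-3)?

In UTC: 3:30 PM − 5:30 = 10:00 AM on Jan 5.
Santiago is UTC−3:00: 10:00 AM − 3:00 = 7:00 AM on Jan 5.

7:00 AM on January 5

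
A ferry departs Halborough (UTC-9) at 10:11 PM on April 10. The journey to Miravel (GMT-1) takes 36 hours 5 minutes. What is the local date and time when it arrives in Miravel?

Convert departure to UTC: 10:11 PM + 9:00 = 7:11 AM UTC on Apr 11.
Add 36 hours and 5 minutes travel time → 7:16 PM UTC (Apr 12).
Miravel is UTC−1:00, so local arrival = 7:16 PM − 1:00 = 6:16 PM on Apr 12.

6:16 PM on April 12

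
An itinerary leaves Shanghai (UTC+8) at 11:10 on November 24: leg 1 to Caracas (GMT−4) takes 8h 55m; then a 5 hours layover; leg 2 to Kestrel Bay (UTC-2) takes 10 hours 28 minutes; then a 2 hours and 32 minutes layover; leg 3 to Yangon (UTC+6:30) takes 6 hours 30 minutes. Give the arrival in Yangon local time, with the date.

Convert departure to UTC: 11:10 − 8:00 = 03:10 UTC on Nov 24.
Add 8 hours and 55 minutes leg 1 → 12:05 UTC.
Add 5 hours layover in Caracas → 17:05 UTC.
Add 10 hours and 28 minutes leg 2 → 03:33 UTC (Nov 25).
Add 2 hours 32 minutes layover in Kestrel Bay → 06:05 UTC.
Add 6 hours and 30 minutes leg 3 → 12:35 UTC.
Yangon is UTC+6:30, so local arrival = 12:35 + 6:30 = 19:05 on Nov 25.

19:05 on Nov 25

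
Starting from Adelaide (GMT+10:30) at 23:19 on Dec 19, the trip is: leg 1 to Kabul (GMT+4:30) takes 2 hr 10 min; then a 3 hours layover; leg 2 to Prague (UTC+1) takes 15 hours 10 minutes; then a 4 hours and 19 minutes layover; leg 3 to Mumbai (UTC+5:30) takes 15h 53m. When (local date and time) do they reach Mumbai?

10:51 on Dec 21

Convert departure to UTC: 23:19 − 10:30 = 12:49 UTC on Dec 19.
Add 2 hours 10 minutes leg 1 → 14:59 UTC.
Add 3 hours layover in Kabul → 17:59 UTC.
Add 15 hours 10 minutes leg 2 → 09:09 UTC (Dec 20).
Add 4 hours and 19 minutes layover in Prague → 13:28 UTC.
Add 15 hours and 53 minutes leg 3 → 05:21 UTC (Dec 21).
Mumbai is UTC+5:30, so local arrival = 05:21 + 5:30 = 10:51 on Dec 21.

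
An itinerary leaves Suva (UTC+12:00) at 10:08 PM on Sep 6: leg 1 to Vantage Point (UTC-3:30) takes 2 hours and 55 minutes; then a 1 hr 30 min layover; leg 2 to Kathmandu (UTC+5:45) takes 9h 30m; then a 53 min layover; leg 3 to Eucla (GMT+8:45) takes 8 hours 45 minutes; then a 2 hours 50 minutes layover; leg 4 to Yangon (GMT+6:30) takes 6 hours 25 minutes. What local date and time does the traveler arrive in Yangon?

1:26 AM on September 8

Convert departure to UTC: 10:08 PM − 12:00 = 10:08 AM UTC on Sep 6.
Add 2 hours 55 minutes leg 1 → 1:03 PM UTC.
Add 1 hour and 30 minutes layover in Vantage Point → 2:33 PM UTC.
Add 9 hours and 30 minutes leg 2 → 12:03 AM UTC (Sep 7).
Add 53 minutes layover in Kathmandu → 12:56 AM UTC.
Add 8 hours and 45 minutes leg 3 → 9:41 AM UTC.
Add 2 hours and 50 minutes layover in Eucla → 12:31 PM UTC.
Add 6 hours and 25 minutes leg 4 → 6:56 PM UTC.
Yangon is UTC+6:30, so local arrival = 6:56 PM + 6:30 = 1:26 AM on Sep 8.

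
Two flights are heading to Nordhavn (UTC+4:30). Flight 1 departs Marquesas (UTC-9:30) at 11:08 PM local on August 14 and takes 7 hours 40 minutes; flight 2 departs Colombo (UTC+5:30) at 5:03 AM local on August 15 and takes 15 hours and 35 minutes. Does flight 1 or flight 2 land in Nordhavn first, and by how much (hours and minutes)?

the second, by 1 hour 10 minutes

Flight 1 in UTC: 11:08 PM + 9:30 = 8:38 AM on Aug 15.
+7 hours 40 minutes → arrive 4:18 PM UTC on Aug 15.
Flight 2 in UTC: 5:03 AM − 5:30 = 11:33 PM on Aug 14.
+15 hours 35 minutes → arrive 3:08 PM UTC on Aug 15.
Flight 2 lands earlier by 1 hour 10 minutes.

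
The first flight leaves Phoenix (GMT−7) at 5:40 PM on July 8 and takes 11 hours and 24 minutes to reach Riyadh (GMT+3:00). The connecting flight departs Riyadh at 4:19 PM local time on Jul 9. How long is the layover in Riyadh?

1 hour 15 minutes

Convert departure to UTC: 5:40 PM + 7:00 = 12:40 AM UTC on Jul 9.
Add 11 hours and 24 minutes flight time → 12:04 PM UTC.
Riyadh is UTC+3:00, so local arrival = 12:04 PM + 3:00 = 3:04 PM on Jul 9.
Layover = 4:19 PM − 3:04 PM = 1 hour 15 minutes.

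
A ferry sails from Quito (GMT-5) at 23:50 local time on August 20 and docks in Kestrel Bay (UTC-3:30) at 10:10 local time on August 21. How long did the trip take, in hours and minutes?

8 hours 50 minutes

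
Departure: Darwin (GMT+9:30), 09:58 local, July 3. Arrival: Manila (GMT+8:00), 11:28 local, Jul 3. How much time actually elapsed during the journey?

Manila is 1:30 behind Darwin.
Clock-face elapsed time (ignoring zones) is 1 hour 30 minutes.
Actual elapsed = 1 hour 30 minutes + 1:30 = 3 hours.

3 hours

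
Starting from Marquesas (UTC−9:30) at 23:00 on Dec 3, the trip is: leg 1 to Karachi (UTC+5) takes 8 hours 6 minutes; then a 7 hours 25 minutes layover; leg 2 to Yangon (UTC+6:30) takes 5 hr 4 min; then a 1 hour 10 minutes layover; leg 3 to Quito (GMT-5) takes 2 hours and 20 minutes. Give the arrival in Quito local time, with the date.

Convert departure to UTC: 23:00 + 9:30 = 08:30 UTC on Dec 4.
Add 8 hours and 6 minutes leg 1 → 16:36 UTC.
Add 7 hours and 25 minutes layover in Karachi → 00:01 UTC (Dec 5).
Add 5 hours and 4 minutes leg 2 → 05:05 UTC.
Add 1 hour 10 minutes layover in Yangon → 06:15 UTC.
Add 2 hours 20 minutes leg 3 → 08:35 UTC.
Quito is UTC−5:00, so local arrival = 08:35 − 5:00 = 03:35 on Dec 5.

03:35 on December 5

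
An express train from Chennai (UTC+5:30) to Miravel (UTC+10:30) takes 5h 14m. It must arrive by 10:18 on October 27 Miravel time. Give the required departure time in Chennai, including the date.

Target arrival in UTC: 10:18 − 10:30 = 23:48 on Oct 26.
Subtract 5 hours and 14 minutes → departure 18:34 UTC on Oct 26.
Chennai is UTC+5:30: 18:34 + 5:30 = 00:04 on Oct 27.

00:04 on October 27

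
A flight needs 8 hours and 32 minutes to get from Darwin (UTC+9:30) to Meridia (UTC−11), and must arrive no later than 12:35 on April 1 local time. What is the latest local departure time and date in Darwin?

Target arrival in UTC: 12:35 + 11:00 = 23:35 on Apr 1.
Subtract 8 hours 32 minutes → departure 15:03 UTC on Apr 1.
Darwin is UTC+9:30: 15:03 + 9:30 = 00:33 on Apr 2.

00:33 on April 2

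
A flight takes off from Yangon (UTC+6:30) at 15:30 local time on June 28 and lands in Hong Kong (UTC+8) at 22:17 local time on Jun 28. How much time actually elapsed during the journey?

5 hours 17 minutes

Departure in UTC: 15:30 − 6:30 = 09:00 on Jun 28.
Arrival in UTC: 22:17 − 8:00 = 14:17 on Jun 28.
Elapsed = 14:17 − 09:00 = 5 hours 17 minutes.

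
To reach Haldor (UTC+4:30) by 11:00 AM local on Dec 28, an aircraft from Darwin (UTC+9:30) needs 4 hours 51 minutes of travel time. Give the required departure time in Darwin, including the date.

11:09 AM on December 28

Target arrival in UTC: 11:00 AM − 4:30 = 6:30 AM on Dec 28.
Subtract 4 hours 51 minutes → departure 1:39 AM UTC on Dec 28.
Darwin is UTC+9:30: 1:39 AM + 9:30 = 11:09 AM on Dec 28.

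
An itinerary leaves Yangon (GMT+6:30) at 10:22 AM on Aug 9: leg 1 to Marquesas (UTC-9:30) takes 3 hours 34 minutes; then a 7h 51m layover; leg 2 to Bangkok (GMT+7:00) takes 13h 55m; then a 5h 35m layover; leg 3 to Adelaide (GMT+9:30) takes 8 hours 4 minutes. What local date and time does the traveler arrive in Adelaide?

4:21 AM on Aug 11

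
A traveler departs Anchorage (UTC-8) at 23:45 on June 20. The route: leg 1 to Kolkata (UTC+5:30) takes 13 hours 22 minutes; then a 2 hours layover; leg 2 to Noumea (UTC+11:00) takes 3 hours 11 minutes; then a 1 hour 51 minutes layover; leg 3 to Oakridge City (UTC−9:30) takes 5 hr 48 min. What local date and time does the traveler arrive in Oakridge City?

00:27 on Jun 22

Convert departure to UTC: 23:45 + 8:00 = 07:45 UTC on Jun 21.
Add 13 hours and 22 minutes leg 1 → 21:07 UTC.
Add 2 hours layover in Kolkata → 23:07 UTC.
Add 3 hours and 11 minutes leg 2 → 02:18 UTC (Jun 22).
Add 1 hour 51 minutes layover in Noumea → 04:09 UTC.
Add 5 hours and 48 minutes leg 3 → 09:57 UTC.
Oakridge City is UTC−9:30, so local arrival = 09:57 − 9:30 = 00:27 on Jun 22.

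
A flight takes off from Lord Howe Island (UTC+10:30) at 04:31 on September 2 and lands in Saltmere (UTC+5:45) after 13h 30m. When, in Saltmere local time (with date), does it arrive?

13:16 on September 2

Convert departure to UTC: 04:31 − 10:30 = 18:01 UTC on Sep 1.
Add 13 hours 30 minutes travel time → 07:31 UTC (Sep 2).
Saltmere is UTC+5:45, so local arrival = 07:31 + 5:45 = 13:16 on Sep 2.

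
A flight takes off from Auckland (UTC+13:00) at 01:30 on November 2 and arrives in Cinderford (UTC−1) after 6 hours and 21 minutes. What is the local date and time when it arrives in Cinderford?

17:51 on November 1

Convert departure to UTC: 01:30 − 13:00 = 12:30 UTC on Nov 1.
Add 6 hours 21 minutes travel time → 18:51 UTC.
Cinderford is UTC−1:00, so local arrival = 18:51 − 1:00 = 17:51 on Nov 1.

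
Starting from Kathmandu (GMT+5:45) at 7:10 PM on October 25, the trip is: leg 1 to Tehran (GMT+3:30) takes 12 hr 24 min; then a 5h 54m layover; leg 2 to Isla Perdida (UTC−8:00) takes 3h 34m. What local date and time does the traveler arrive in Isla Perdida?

3:17 AM on October 26

Convert departure to UTC: 7:10 PM − 5:45 = 1:25 PM UTC on Oct 25.
Add 12 hours 24 minutes leg 1 → 1:49 AM UTC (Oct 26).
Add 5 hours and 54 minutes layover in Tehran → 7:43 AM UTC.
Add 3 hours and 34 minutes leg 2 → 11:17 AM UTC.
Isla Perdida is UTC−8:00, so local arrival = 11:17 AM − 8:00 = 3:17 AM on Oct 26.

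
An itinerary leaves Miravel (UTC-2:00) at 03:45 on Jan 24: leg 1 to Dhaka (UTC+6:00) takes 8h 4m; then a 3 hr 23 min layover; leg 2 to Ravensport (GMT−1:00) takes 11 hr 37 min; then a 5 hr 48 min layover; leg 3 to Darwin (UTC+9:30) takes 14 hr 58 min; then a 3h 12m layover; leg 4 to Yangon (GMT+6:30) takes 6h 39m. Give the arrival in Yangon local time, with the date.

17:56 on Jan 26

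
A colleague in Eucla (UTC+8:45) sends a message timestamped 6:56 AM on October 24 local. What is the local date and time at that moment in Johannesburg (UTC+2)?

12:11 AM on Oct 24

Johannesburg is 6:45 behind Eucla.
Shift by the zone difference: 6:56 AM − 6:45 = 12:11 AM on Oct 24 in Johannesburg.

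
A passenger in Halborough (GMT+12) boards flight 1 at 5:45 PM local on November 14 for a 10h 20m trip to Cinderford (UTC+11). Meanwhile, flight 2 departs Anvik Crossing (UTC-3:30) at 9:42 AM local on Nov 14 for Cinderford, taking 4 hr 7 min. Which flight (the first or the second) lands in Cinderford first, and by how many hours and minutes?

Flight 1 in UTC: 5:45 PM − 12:00 = 5:45 AM on Nov 14.
+10 hours 20 minutes → arrive 4:05 PM UTC on Nov 14.
Flight 2 in UTC: 9:42 AM + 3:30 = 1:12 PM on Nov 14.
+4 hours and 7 minutes → arrive 5:19 PM UTC on Nov 14.
Flight 1 lands earlier by 1 hour 14 minutes.

the first, by 1 hour 14 minutes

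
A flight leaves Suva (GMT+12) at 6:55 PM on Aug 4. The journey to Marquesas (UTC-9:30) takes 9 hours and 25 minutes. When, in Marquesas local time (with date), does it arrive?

Convert departure to UTC: 6:55 PM − 12:00 = 6:55 AM UTC on Aug 4.
Add 9 hours and 25 minutes travel time → 4:20 PM UTC.
Marquesas is UTC−9:30, so local arrival = 4:20 PM − 9:30 = 6:50 AM on Aug 4.

6:50 AM on August 4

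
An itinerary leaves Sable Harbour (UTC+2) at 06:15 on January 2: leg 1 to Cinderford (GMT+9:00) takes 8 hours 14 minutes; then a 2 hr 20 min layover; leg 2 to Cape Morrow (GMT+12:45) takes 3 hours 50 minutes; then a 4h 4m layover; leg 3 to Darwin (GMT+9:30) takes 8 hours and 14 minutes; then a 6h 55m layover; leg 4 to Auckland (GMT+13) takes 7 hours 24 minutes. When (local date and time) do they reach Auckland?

Convert departure to UTC: 06:15 − 2:00 = 04:15 UTC on Jan 2.
Add 8 hours and 14 minutes leg 1 → 12:29 UTC.
Add 2 hours and 20 minutes layover in Cinderford → 14:49 UTC.
Add 3 hours 50 minutes leg 2 → 18:39 UTC.
Add 4 hours 4 minutes layover in Cape Morrow → 22:43 UTC.
Add 8 hours 14 minutes leg 3 → 06:57 UTC (Jan 3).
Add 6 hours 55 minutes layover in Darwin → 13:52 UTC.
Add 7 hours and 24 minutes leg 4 → 21:16 UTC.
Auckland is UTC+13:00, so local arrival = 21:16 + 13:00 = 10:16 on Jan 4.

10:16 on January 4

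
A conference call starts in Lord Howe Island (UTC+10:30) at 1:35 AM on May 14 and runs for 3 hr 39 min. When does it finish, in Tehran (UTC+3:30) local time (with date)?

10:14 PM on May 13

Tehran is 7:00 behind Lord Howe Island.
After 3 hours and 39 minutes it is 5:14 AM in Lord Howe Island.
Shift by the zone difference: 5:14 AM − 7:00 = 10:14 PM on May 13 in Tehran.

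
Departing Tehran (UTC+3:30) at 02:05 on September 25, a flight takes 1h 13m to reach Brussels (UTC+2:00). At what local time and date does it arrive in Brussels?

01:48 on September 25

Convert departure to UTC: 02:05 − 3:30 = 22:35 UTC on Sep 24.
Add 1 hour 13 minutes travel time → 23:48 UTC.
Brussels is UTC+2:00, so local arrival = 23:48 + 2:00 = 01:48 on Sep 25.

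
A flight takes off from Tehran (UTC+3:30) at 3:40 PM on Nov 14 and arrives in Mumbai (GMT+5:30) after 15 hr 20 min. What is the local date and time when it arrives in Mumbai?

Convert departure to UTC: 3:40 PM − 3:30 = 12:10 PM UTC on Nov 14.
Add 15 hours 20 minutes travel time → 3:30 AM UTC (Nov 15).
Mumbai is UTC+5:30, so local arrival = 3:30 AM + 5:30 = 9:00 AM on Nov 15.

9:00 AM on Nov 15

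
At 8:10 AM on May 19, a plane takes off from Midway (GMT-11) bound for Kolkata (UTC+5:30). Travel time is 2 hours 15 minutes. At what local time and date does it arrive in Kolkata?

2:55 AM on May 20

Convert departure to UTC: 8:10 AM + 11:00 = 7:10 PM UTC on May 19.
Add 2 hours and 15 minutes travel time → 9:25 PM UTC.
Kolkata is UTC+5:30, so local arrival = 9:25 PM + 5:30 = 2:55 AM on May 20.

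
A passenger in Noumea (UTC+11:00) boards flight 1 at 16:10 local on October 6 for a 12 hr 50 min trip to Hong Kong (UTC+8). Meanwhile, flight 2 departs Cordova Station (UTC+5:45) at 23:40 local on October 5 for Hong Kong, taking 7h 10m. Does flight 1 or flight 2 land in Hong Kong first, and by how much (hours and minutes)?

the second, by 16 hours 55 minutes

Flight 1 in UTC: 16:10 − 11:00 = 05:10 on Oct 6.
+12 hours 50 minutes → arrive 18:00 UTC on Oct 6.
Flight 2 in UTC: 23:40 − 5:45 = 17:55 on Oct 5.
+7 hours and 10 minutes → arrive 01:05 UTC on Oct 6.
Flight 2 lands earlier by 16 hours 55 minutes.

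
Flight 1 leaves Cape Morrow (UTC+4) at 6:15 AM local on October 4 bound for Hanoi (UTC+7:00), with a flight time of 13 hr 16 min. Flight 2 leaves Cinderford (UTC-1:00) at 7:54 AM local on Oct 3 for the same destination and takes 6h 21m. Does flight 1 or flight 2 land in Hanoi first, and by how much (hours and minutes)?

Flight 1 in UTC: 6:15 AM − 4:00 = 2:15 AM on Oct 4.
+13 hours 16 minutes → arrive 3:31 PM UTC on Oct 4.
Flight 2 in UTC: 7:54 AM + 1:00 = 8:54 AM on Oct 3.
+6 hours 21 minutes → arrive 3:15 PM UTC on Oct 3.
Flight 2 lands earlier by 24 hours 16 minutes.

the second, by 24 hours 16 minutes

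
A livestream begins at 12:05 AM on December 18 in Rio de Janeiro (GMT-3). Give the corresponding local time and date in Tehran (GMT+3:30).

Tehran is 6:30 ahead of Rio de Janeiro.
Shift by the zone difference: 12:05 AM + 6:30 = 6:35 AM on Dec 18 in Tehran.

6:35 AM on December 18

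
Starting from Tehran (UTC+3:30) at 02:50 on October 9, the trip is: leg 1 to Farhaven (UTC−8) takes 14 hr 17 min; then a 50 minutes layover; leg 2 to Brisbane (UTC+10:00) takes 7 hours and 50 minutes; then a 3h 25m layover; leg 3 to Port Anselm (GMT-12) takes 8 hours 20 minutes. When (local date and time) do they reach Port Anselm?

22:02 on October 9

Convert departure to UTC: 02:50 − 3:30 = 23:20 UTC on Oct 8.
Add 14 hours and 17 minutes leg 1 → 13:37 UTC (Oct 9).
Add 50 minutes layover in Farhaven → 14:27 UTC.
Add 7 hours and 50 minutes leg 2 → 22:17 UTC.
Add 3 hours 25 minutes layover in Brisbane → 01:42 UTC (Oct 10).
Add 8 hours and 20 minutes leg 3 → 10:02 UTC.
Port Anselm is UTC−12:00, so local arrival = 10:02 − 12:00 = 22:02 on Oct 9.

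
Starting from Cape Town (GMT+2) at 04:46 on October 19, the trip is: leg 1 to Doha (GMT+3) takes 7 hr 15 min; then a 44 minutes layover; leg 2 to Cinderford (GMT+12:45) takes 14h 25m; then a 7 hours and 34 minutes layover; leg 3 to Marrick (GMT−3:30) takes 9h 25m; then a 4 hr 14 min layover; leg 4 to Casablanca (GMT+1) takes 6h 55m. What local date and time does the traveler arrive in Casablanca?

Convert departure to UTC: 04:46 − 2:00 = 02:46 UTC on Oct 19.
Add 7 hours 15 minutes leg 1 → 10:01 UTC.
Add 44 minutes layover in Doha → 10:45 UTC.
Add 14 hours 25 minutes leg 2 → 01:10 UTC (Oct 20).
Add 7 hours 34 minutes layover in Cinderford → 08:44 UTC.
Add 9 hours and 25 minutes leg 3 → 18:09 UTC.
Add 4 hours and 14 minutes layover in Marrick → 22:23 UTC.
Add 6 hours 55 minutes leg 4 → 05:18 UTC (Oct 21).
Casablanca is UTC+1:00, so local arrival = 05:18 + 1:00 = 06:18 on Oct 21.

06:18 on October 21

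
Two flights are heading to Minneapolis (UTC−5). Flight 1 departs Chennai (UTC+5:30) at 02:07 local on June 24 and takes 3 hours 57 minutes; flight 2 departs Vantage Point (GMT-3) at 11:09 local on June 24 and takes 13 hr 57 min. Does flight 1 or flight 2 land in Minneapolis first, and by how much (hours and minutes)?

Flight 1 in UTC: 02:07 − 5:30 = 20:37 on Jun 23.
+3 hours 57 minutes → arrive 00:34 UTC on Jun 24.
Flight 2 in UTC: 11:09 + 3:00 = 14:09 on Jun 24.
+13 hours 57 minutes → arrive 04:06 UTC on Jun 25.
Flight 1 lands earlier by 27 hours 32 minutes.

the first, by 27 hours 32 minutes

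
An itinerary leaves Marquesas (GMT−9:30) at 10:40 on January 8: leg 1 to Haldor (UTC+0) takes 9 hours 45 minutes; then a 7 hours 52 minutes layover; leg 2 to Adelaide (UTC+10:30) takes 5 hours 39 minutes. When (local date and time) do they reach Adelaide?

05:56 on January 10

Convert departure to UTC: 10:40 + 9:30 = 20:10 UTC on Jan 8.
Add 9 hours and 45 minutes leg 1 → 05:55 UTC (Jan 9).
Add 7 hours and 52 minutes layover in Haldor → 13:47 UTC.
Add 5 hours and 39 minutes leg 2 → 19:26 UTC.
Adelaide is UTC+10:30, so local arrival = 19:26 + 10:30 = 05:56 on Jan 10.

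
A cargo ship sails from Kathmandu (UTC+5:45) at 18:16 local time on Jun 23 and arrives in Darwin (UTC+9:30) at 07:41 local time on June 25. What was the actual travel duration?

Departure in UTC: 18:16 − 5:45 = 12:31 on Jun 23.
Arrival in UTC: 07:41 − 9:30 = 22:11 on Jun 24.
Elapsed = 22:11 − 12:31 (+1 day) = 33 hours 40 minutes.

33 hours 40 minutes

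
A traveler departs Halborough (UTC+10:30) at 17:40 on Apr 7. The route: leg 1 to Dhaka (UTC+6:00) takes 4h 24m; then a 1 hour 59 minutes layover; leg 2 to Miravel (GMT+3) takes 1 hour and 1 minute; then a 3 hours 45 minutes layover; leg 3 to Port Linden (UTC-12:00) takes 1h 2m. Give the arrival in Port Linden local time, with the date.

Convert departure to UTC: 17:40 − 10:30 = 07:10 UTC on Apr 7.
Add 4 hours and 24 minutes leg 1 → 11:34 UTC.
Add 1 hour 59 minutes layover in Dhaka → 13:33 UTC.
Add 1 hour and 1 minute leg 2 → 14:34 UTC.
Add 3 hours and 45 minutes layover in Miravel → 18:19 UTC.
Add 1 hour 2 minutes leg 3 → 19:21 UTC.
Port Linden is UTC−12:00, so local arrival = 19:21 − 12:00 = 07:21 on Apr 7.

07:21 on April 7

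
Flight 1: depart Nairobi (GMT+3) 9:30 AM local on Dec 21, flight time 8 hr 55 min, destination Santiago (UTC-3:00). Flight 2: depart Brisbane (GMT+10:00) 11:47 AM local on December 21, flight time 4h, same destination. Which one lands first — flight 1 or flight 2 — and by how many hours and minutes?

the second, by 9 hours 38 minutes

Flight 1 in UTC: 9:30 AM − 3:00 = 6:30 AM on Dec 21.
+8 hours 55 minutes → arrive 3:25 PM UTC on Dec 21.
Flight 2 in UTC: 11:47 AM − 10:00 = 1:47 AM on Dec 21.
+4 hours → arrive 5:47 AM UTC on Dec 21.
Flight 2 lands earlier by 9 hours 38 minutes.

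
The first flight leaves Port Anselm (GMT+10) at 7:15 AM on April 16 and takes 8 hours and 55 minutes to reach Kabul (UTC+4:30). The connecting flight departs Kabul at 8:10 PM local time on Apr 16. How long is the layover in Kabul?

9 hours 30 minutes

Convert departure to UTC: 7:15 AM − 10:00 = 9:15 PM UTC on Apr 15.
Add 8 hours 55 minutes flight time → 6:10 AM UTC (Apr 16).
Kabul is UTC+4:30, so local arrival = 6:10 AM + 4:30 = 10:40 AM on Apr 16.
Layover = 8:10 PM − 10:40 AM = 9 hours 30 minutes.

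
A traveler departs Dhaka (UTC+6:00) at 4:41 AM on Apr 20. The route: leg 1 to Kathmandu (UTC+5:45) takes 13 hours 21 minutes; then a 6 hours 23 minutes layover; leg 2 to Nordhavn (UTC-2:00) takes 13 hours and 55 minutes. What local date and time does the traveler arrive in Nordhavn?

6:20 AM on Apr 21

Convert departure to UTC: 4:41 AM − 6:00 = 10:41 PM UTC on Apr 19.
Add 13 hours and 21 minutes leg 1 → 12:02 PM UTC (Apr 20).
Add 6 hours and 23 minutes layover in Kathmandu → 6:25 PM UTC.
Add 13 hours and 55 minutes leg 2 → 8:20 AM UTC (Apr 21).
Nordhavn is UTC−2:00, so local arrival = 8:20 AM − 2:00 = 6:20 AM on Apr 21.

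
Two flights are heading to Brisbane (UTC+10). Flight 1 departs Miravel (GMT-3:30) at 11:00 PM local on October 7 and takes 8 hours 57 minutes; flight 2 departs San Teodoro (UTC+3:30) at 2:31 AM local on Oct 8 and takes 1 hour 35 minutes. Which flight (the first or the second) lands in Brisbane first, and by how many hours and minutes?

the second, by 10 hours 51 minutes

Flight 1 in UTC: 11:00 PM + 3:30 = 2:30 AM on Oct 8.
+8 hours 57 minutes → arrive 11:27 AM UTC on Oct 8.
Flight 2 in UTC: 2:31 AM − 3:30 = 11:01 PM on Oct 7.
+1 hour 35 minutes → arrive 12:36 AM UTC on Oct 8.
Flight 2 lands earlier by 10 hours 51 minutes.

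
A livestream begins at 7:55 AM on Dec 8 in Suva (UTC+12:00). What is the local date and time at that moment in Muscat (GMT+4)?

Muscat is 8:00 behind Suva.
Shift by the zone difference: 7:55 AM − 8:00 = 11:55 PM on Dec 7 in Muscat.

11:55 PM on December 7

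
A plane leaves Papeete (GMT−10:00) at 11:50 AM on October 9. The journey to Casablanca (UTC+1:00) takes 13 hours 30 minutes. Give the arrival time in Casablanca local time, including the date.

12:20 PM on October 10

Convert departure to UTC: 11:50 AM + 10:00 = 9:50 PM UTC on Oct 9.
Add 13 hours 30 minutes travel time → 11:20 AM UTC (Oct 10).
Casablanca is UTC+1:00, so local arrival = 11:20 AM + 1:00 = 12:20 PM on Oct 10.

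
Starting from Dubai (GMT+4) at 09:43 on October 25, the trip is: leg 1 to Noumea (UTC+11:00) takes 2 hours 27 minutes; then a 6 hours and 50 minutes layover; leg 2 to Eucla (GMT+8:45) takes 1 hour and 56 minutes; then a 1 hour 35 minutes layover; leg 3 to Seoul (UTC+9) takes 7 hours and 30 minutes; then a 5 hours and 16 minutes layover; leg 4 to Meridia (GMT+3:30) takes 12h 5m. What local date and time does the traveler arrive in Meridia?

Convert departure to UTC: 09:43 − 4:00 = 05:43 UTC on Oct 25.
Add 2 hours and 27 minutes leg 1 → 08:10 UTC.
Add 6 hours and 50 minutes layover in Noumea → 15:00 UTC.
Add 1 hour 56 minutes leg 2 → 16:56 UTC.
Add 1 hour and 35 minutes layover in Eucla → 18:31 UTC.
Add 7 hours 30 minutes leg 3 → 02:01 UTC (Oct 26).
Add 5 hours and 16 minutes layover in Seoul → 07:17 UTC.
Add 12 hours and 5 minutes leg 4 → 19:22 UTC.
Meridia is UTC+3:30, so local arrival = 19:22 + 3:30 = 22:52 on Oct 26.

22:52 on October 26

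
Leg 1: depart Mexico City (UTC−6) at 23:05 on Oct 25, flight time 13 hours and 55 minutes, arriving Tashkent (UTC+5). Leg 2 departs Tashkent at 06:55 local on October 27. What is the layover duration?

Convert departure to UTC: 23:05 + 6:00 = 05:05 UTC on Oct 26.
Add 13 hours 55 minutes flight time → 19:00 UTC.
Tashkent is UTC+5:00, so local arrival = 19:00 + 5:00 = 00:00 on Oct 27.
Layover = 06:55 − 00:00 = 6 hours 55 minutes.

6 hours 55 minutes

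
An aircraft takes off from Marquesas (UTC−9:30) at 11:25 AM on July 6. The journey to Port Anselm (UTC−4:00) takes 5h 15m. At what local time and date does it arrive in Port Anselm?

Convert departure to UTC: 11:25 AM + 9:30 = 8:55 PM UTC on Jul 6.
Add 5 hours 15 minutes travel time → 2:10 AM UTC (Jul 7).
Port Anselm is UTC−4:00, so local arrival = 2:10 AM − 4:00 = 10:10 PM on Jul 6.

10:10 PM on Jul 6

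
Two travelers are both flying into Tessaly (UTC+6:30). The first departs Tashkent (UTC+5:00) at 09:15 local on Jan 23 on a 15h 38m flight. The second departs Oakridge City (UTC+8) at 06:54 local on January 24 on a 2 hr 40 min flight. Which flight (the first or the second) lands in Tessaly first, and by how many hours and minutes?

the first, by 5 hours 41 minutes

Flight 1 in UTC: 09:15 − 5:00 = 04:15 on Jan 23.
+15 hours and 38 minutes → arrive 19:53 UTC on Jan 23.
Flight 2 in UTC: 06:54 − 8:00 = 22:54 on Jan 23.
+2 hours and 40 minutes → arrive 01:34 UTC on Jan 24.
Flight 1 lands earlier by 5 hours 41 minutes.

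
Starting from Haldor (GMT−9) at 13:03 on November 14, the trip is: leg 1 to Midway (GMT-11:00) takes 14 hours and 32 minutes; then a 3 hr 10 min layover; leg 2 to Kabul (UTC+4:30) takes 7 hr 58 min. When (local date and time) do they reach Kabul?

04:13 on November 16

Convert departure to UTC: 13:03 + 9:00 = 22:03 UTC on Nov 14.
Add 14 hours and 32 minutes leg 1 → 12:35 UTC (Nov 15).
Add 3 hours 10 minutes layover in Midway → 15:45 UTC.
Add 7 hours 58 minutes leg 2 → 23:43 UTC.
Kabul is UTC+4:30, so local arrival = 23:43 + 4:30 = 04:13 on Nov 16.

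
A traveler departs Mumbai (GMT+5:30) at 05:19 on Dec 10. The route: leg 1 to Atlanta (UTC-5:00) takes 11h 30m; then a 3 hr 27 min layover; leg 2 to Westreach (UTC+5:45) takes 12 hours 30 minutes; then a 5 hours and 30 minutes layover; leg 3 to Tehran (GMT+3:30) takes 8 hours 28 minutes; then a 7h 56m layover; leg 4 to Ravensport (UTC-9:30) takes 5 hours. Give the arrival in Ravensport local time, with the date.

Convert departure to UTC: 05:19 − 5:30 = 23:49 UTC on Dec 9.
Add 11 hours 30 minutes leg 1 → 11:19 UTC (Dec 10).
Add 3 hours and 27 minutes layover in Atlanta → 14:46 UTC.
Add 12 hours and 30 minutes leg 2 → 03:16 UTC (Dec 11).
Add 5 hours and 30 minutes layover in Westreach → 08:46 UTC.
Add 8 hours and 28 minutes leg 3 → 17:14 UTC.
Add 7 hours and 56 minutes layover in Tehran → 01:10 UTC (Dec 12).
Add 5 hours leg 4 → 06:10 UTC.
Ravensport is UTC−9:30, so local arrival = 06:10 − 9:30 = 20:40 on Dec 11.

20:40 on December 11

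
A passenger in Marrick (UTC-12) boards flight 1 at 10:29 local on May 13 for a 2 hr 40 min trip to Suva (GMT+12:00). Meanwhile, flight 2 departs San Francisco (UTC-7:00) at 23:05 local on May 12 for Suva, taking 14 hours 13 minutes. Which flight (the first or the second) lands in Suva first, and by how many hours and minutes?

Flight 1 in UTC: 10:29 + 12:00 = 22:29 on May 13.
+2 hours and 40 minutes → arrive 01:09 UTC on May 14.
Flight 2 in UTC: 23:05 + 7:00 = 06:05 on May 13.
+14 hours and 13 minutes → arrive 20:18 UTC on May 13.
Flight 2 lands earlier by 4 hours 51 minutes.

the second, by 4 hours 51 minutes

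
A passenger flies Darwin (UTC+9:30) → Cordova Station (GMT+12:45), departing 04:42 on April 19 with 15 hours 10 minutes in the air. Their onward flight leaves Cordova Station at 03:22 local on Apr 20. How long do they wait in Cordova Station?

Convert departure to UTC: 04:42 − 9:30 = 19:12 UTC on Apr 18.
Add 15 hours and 10 minutes flight time → 10:22 UTC (Apr 19).
Cordova Station is UTC+12:45, so local arrival = 10:22 + 12:45 = 23:07 on Apr 19.
Layover = 03:22 − 23:07 (+1 day) = 4 hours 15 minutes.

4 hours 15 minutes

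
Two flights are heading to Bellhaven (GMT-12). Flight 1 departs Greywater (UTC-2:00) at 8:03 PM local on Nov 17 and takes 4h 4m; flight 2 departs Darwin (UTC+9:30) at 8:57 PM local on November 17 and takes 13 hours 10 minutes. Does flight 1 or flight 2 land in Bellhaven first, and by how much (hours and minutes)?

the second, by 1 hour 30 minutes

Flight 1 in UTC: 8:03 PM + 2:00 = 10:03 PM on Nov 17.
+4 hours 4 minutes → arrive 2:07 AM UTC on Nov 18.
Flight 2 in UTC: 8:57 PM − 9:30 = 11:27 AM on Nov 17.
+13 hours 10 minutes → arrive 12:37 AM UTC on Nov 18.
Flight 2 lands earlier by 1 hour 30 minutes.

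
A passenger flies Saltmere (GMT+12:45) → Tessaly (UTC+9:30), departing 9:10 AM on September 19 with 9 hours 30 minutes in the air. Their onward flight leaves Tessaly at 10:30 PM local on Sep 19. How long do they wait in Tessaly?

Convert departure to UTC: 9:10 AM − 12:45 = 8:25 PM UTC on Sep 18.
Add 9 hours and 30 minutes flight time → 5:55 AM UTC (Sep 19).
Tessaly is UTC+9:30, so local arrival = 5:55 AM + 9:30 = 3:25 PM on Sep 19.
Layover = 10:30 PM − 3:25 PM = 7 hours 5 minutes.

7 hours 5 minutes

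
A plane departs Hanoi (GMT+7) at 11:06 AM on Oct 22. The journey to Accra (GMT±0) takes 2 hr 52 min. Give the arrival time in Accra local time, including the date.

Accra is 7:00 behind Hanoi.
After 2 hours 52 minutes it is 1:58 PM in Hanoi.
Shift by the zone difference: 1:58 PM − 7:00 = 6:58 AM on Oct 22 in Accra.

6:58 AM on Oct 22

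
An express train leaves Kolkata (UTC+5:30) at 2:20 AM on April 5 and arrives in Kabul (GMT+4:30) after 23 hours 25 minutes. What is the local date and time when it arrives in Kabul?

12:45 AM on April 6

Convert departure to UTC: 2:20 AM − 5:30 = 8:50 PM UTC on Apr 4.
Add 23 hours and 25 minutes travel time → 8:15 PM UTC (Apr 5).
Kabul is UTC+4:30, so local arrival = 8:15 PM + 4:30 = 12:45 AM on Apr 6.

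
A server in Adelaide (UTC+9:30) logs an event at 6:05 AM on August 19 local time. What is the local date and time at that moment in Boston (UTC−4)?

4:35 PM on August 18

Boston is 13:30 behind Adelaide.
Shift by the zone difference: 6:05 AM − 13:30 = 4:35 PM on Aug 18 in Boston.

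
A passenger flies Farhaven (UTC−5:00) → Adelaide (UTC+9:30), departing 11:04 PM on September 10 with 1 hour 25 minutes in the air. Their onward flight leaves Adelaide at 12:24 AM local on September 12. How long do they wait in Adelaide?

9 hours 25 minutes

Convert departure to UTC: 11:04 PM + 5:00 = 4:04 AM UTC on Sep 11.
Add 1 hour and 25 minutes flight time → 5:29 AM UTC.
Adelaide is UTC+9:30, so local arrival = 5:29 AM + 9:30 = 2:59 PM on Sep 11.
Layover = 12:24 AM − 2:59 PM (+1 day) = 9 hours 25 minutes.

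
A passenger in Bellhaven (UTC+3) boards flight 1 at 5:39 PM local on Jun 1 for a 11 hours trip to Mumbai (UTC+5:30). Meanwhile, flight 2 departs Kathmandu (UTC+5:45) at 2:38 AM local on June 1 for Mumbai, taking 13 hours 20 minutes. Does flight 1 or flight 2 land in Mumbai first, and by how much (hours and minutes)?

Flight 1 in UTC: 5:39 PM − 3:00 = 2:39 PM on Jun 1.
+11 hours → arrive 1:39 AM UTC on Jun 2.
Flight 2 in UTC: 2:38 AM − 5:45 = 8:53 PM on May 31.
+13 hours 20 minutes → arrive 10:13 AM UTC on Jun 1.
Flight 2 lands earlier by 15 hours 26 minutes.

the second, by 15 hours 26 minutes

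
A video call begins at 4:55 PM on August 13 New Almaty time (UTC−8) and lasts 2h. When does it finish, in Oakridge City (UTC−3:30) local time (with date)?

Oakridge City is 4:30 ahead of New Almaty.
After 2 hours it is 6:55 PM in New Almaty.
Shift by the zone difference: 6:55 PM + 4:30 = 11:25 PM on Aug 13 in Oakridge City.

11:25 PM on August 13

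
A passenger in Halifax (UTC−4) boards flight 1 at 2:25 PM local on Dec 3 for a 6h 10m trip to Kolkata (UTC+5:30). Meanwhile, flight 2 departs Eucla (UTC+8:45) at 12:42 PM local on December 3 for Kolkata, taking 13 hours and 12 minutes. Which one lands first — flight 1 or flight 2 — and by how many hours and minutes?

the second, by 7 hours 26 minutes

Flight 1 in UTC: 2:25 PM + 4:00 = 6:25 PM on Dec 3.
+6 hours and 10 minutes → arrive 12:35 AM UTC on Dec 4.
Flight 2 in UTC: 12:42 PM − 8:45 = 3:57 AM on Dec 3.
+13 hours 12 minutes → arrive 5:09 PM UTC on Dec 3.
Flight 2 lands earlier by 7 hours 26 minutes.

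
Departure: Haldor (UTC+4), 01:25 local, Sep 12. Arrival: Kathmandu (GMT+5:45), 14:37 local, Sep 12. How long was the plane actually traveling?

11 hours 27 minutes

Departure in UTC: 01:25 − 4:00 = 21:25 on Sep 11.
Arrival in UTC: 14:37 − 5:45 = 08:52 on Sep 12.
Elapsed = 08:52 − 21:25 (+1 day) = 11 hours 27 minutes.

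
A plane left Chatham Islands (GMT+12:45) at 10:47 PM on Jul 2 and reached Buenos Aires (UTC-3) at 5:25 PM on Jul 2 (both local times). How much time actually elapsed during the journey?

10 hours 23 minutes

Buenos Aires is 15:45 behind Chatham Islands.
Clock-face elapsed time (ignoring zones) is −5 hours 22 minutes.
Actual elapsed = −5 hours 22 minutes + 15:45 = 10 hours 23 minutes.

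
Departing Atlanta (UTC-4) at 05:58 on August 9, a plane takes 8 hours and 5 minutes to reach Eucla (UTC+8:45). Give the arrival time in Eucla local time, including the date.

02:48 on August 10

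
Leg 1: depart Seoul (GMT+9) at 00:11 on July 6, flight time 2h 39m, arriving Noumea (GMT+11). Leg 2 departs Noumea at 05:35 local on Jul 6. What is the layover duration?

Convert departure to UTC: 00:11 − 9:00 = 15:11 UTC on Jul 5.
Add 2 hours 39 minutes flight time → 17:50 UTC.
Noumea is UTC+11:00, so local arrival = 17:50 + 11:00 = 04:50 on Jul 6.
Layover = 05:35 − 04:50 = 45 minutes.

45 minutes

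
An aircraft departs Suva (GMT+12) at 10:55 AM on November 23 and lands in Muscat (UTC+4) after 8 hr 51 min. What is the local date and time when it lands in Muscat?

11:46 AM on November 23

Convert departure to UTC: 10:55 AM − 12:00 = 10:55 PM UTC on Nov 22.
Add 8 hours 51 minutes travel time → 7:46 AM UTC (Nov 23).
Muscat is UTC+4:00, so local arrival = 7:46 AM + 4:00 = 11:46 AM on Nov 23.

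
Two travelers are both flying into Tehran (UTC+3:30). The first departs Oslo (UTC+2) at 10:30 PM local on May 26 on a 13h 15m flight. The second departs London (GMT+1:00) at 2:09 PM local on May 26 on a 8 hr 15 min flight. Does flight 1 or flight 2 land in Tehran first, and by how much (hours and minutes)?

the second, by 12 hours 21 minutes

Flight 1 in UTC: 10:30 PM − 2:00 = 8:30 PM on May 26.
+13 hours and 15 minutes → arrive 9:45 AM UTC on May 27.
Flight 2 in UTC: 2:09 PM − 1:00 = 1:09 PM on May 26.
+8 hours and 15 minutes → arrive 9:24 PM UTC on May 26.
Flight 2 lands earlier by 12 hours 21 minutes.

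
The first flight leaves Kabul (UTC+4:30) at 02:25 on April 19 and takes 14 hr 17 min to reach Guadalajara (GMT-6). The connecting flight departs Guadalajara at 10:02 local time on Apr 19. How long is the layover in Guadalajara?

Convert departure to UTC: 02:25 − 4:30 = 21:55 UTC on Apr 18.
Add 14 hours 17 minutes flight time → 12:12 UTC (Apr 19).
Guadalajara is UTC−6:00, so local arrival = 12:12 − 6:00 = 06:12 on Apr 19.
Layover = 10:02 − 06:12 = 3 hours 50 minutes.

3 hours 50 minutes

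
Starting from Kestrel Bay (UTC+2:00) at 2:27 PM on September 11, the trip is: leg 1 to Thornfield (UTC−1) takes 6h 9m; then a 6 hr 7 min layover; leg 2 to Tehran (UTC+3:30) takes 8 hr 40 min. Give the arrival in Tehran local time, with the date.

12:53 PM on September 12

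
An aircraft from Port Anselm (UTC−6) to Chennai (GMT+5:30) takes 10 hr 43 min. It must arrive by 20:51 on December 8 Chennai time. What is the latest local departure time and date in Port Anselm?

Target arrival in UTC: 20:51 − 5:30 = 15:21 on Dec 8.
Subtract 10 hours and 43 minutes → departure 04:38 UTC on Dec 8.
Port Anselm is UTC−6:00: 04:38 − 6:00 = 22:38 on Dec 7.

22:38 on December 7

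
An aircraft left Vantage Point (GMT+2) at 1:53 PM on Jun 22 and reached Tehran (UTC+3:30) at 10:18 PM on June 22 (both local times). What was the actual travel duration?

Departure in UTC: 1:53 PM − 2:00 = 11:53 AM on Jun 22.
Arrival in UTC: 10:18 PM − 3:30 = 6:48 PM on Jun 22.
Elapsed = 6:48 PM − 11:53 AM = 6 hours 55 minutes.

6 hours 55 minutes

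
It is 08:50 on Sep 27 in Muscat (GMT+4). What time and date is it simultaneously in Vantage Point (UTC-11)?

In UTC: 08:50 − 4:00 = 04:50 on Sep 27.
Vantage Point is UTC−11:00: 04:50 − 11:00 = 17:50 on Sep 26.

17:50 on September 26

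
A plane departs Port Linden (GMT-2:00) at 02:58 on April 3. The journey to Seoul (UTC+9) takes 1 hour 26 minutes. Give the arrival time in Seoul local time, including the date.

15:24 on April 3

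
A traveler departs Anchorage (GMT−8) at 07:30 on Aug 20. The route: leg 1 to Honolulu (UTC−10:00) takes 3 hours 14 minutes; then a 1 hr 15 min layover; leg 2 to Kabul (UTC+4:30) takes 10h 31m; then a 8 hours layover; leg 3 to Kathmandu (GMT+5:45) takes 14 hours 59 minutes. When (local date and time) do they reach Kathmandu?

11:14 on August 22

Convert departure to UTC: 07:30 + 8:00 = 15:30 UTC on Aug 20.
Add 3 hours and 14 minutes leg 1 → 18:44 UTC.
Add 1 hour 15 minutes layover in Honolulu → 19:59 UTC.
Add 10 hours and 31 minutes leg 2 → 06:30 UTC (Aug 21).
Add 8 hours layover in Kabul → 14:30 UTC.
Add 14 hours 59 minutes leg 3 → 05:29 UTC (Aug 22).
Kathmandu is UTC+5:45, so local arrival = 05:29 + 5:45 = 11:14 on Aug 22.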